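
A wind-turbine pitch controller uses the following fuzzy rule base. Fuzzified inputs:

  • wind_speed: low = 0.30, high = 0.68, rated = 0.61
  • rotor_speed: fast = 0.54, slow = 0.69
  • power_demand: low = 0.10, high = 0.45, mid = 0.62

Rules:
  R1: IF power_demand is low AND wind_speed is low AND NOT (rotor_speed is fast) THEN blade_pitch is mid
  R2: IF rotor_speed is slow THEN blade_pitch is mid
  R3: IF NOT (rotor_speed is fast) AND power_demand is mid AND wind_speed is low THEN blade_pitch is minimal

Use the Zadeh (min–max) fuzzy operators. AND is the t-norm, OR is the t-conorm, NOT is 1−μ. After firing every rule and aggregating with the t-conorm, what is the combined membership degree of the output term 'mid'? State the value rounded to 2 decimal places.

R1: low=0.10, low=0.30, ¬fast=1−0.54=0.46; AND[min(a, b)] → w = 0.10
R2: slow=0.69 → w = 0.69
R3: ¬fast=1−0.54=0.46, mid=0.62, low=0.30; AND[min(a, b)] → w = 0.30
Rules with consequent 'mid': {R1, R2} → strengths 0.10, 0.69
Aggregate via t-conorm [max(a, b)]: 0.69

0.69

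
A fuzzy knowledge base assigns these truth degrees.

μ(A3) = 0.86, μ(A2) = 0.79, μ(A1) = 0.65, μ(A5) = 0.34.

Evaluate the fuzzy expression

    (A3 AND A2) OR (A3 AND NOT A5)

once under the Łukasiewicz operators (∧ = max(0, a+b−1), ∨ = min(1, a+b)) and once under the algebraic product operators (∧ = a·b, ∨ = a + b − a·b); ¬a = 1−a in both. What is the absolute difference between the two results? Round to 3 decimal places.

0.139

Under Łukasiewicz:
  A3 AND A2 = max(0, a+b−1) on (0.86, 0.79) = 0.65
  NOT A5 = 1 − 0.34 = 0.66
  A3 AND NOT A5 = max(0, a+b−1) on (0.86, 0.66) = 0.52
  (A3 AND A2) OR (A3 AND NOT A5) = min(1, a+b) on (0.65, 0.52) = 1.00
  → value = 1.0000
Under algebraic product:
  A3 AND A2 = a·b on (0.8600, 0.7900) = 0.6794
  NOT A5 = 1 − 0.3400 = 0.6600
  A3 AND NOT A5 = a·b on (0.8600, 0.6600) = 0.5676
  (A3 AND A2) OR (A3 AND NOT A5) = a + b − a·b on (0.6794, 0.5676) = 0.8614
  → value = 0.8614
|1.0000 − 0.8614| = 0.139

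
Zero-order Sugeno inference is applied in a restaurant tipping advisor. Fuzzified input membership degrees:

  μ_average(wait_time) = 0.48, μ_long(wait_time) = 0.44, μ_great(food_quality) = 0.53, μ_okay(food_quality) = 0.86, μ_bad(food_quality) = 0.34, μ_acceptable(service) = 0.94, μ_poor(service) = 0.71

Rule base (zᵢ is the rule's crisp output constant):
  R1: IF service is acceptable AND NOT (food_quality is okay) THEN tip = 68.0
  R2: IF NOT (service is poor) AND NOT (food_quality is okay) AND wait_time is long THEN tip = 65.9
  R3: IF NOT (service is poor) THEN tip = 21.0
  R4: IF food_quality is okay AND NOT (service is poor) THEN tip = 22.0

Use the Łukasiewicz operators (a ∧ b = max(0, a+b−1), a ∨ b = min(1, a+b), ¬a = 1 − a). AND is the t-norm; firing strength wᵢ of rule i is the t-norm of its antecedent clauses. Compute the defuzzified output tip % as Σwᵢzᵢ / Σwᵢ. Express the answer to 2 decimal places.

28.52

R1 (z=68.0): acceptable=0.94, ¬okay=1−0.86=0.14; AND[max(0, a+b−1)] → w = 0.08
R2 (z=65.9): ¬poor=1−0.71=0.29, ¬okay=1−0.86=0.14, long=0.44; AND[max(0, a+b−1)] → w = 0.00
R3 (z=21.0): ¬poor=1−0.71=0.29 → w = 0.29
R4 (z=22.0): okay=0.86, ¬poor=1−0.71=0.29; AND[max(0, a+b−1)] → w = 0.15
Weighted average = (0.08·68.0 + 0.00·65.9 + 0.29·21.0 + 0.15·22.0) / (0.08 + 0.00 + 0.29 + 0.15)
  = 14.8300 / 0.5200 = 28.52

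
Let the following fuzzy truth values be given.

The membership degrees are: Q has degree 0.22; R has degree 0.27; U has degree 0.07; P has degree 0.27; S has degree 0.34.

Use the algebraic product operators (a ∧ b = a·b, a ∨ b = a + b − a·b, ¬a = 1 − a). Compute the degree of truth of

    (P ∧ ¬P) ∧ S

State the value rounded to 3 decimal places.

0.067

¬P = 1 − 0.2700 = 0.7300
P ∧ ¬P = a·b on (0.2700, 0.7300) = 0.1971
(P ∧ ¬P) ∧ S = a·b on (0.1971, 0.3400) = 0.0670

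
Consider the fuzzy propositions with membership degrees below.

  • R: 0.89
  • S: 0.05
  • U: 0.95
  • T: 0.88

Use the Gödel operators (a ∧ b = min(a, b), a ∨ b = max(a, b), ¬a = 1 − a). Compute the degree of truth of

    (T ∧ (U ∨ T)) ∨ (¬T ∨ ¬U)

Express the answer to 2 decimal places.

U ∨ T = max(a, b) on (0.95, 0.88) = 0.95
T ∧ (U ∨ T) = min(a, b) on (0.88, 0.95) = 0.88
¬T = 1 − 0.88 = 0.12
¬U = 1 − 0.95 = 0.05
¬T ∨ ¬U = max(a, b) on (0.12, 0.05) = 0.12
(T ∧ (U ∨ T)) ∨ (¬T ∨ ¬U) = max(a, b) on (0.88, 0.12) = 0.88

0.88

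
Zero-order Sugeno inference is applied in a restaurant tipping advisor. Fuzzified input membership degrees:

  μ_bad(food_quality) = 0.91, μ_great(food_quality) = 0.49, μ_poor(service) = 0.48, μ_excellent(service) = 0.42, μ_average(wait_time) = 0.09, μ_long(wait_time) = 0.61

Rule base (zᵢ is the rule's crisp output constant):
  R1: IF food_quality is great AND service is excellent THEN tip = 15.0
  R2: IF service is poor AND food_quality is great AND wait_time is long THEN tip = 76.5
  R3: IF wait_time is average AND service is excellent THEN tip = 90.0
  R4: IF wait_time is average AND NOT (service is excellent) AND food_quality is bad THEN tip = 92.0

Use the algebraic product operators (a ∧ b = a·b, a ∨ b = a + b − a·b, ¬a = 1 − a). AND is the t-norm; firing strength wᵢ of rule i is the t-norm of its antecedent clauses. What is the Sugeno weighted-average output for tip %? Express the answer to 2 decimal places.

50.24

R1 (z=15.0): great=0.49, excellent=0.42; AND[a·b] → w = 0.2058
R2 (z=76.5): poor=0.48, great=0.49, long=0.61; AND[a·b] → w = 0.1435
R3 (z=90.0): average=0.09, excellent=0.42; AND[a·b] → w = 0.0378
R4 (z=92.0): average=0.09, ¬excellent=1−0.42=0.58, bad=0.91; AND[a·b] → w = 0.0475
Weighted average = (0.2058·15.0 + 0.1435·76.5 + 0.0378·90.0 + 0.0475·92.0) / (0.2058 + 0.1435 + 0.0378 + 0.0475)
  = 21.8348 / 0.4346 = 50.24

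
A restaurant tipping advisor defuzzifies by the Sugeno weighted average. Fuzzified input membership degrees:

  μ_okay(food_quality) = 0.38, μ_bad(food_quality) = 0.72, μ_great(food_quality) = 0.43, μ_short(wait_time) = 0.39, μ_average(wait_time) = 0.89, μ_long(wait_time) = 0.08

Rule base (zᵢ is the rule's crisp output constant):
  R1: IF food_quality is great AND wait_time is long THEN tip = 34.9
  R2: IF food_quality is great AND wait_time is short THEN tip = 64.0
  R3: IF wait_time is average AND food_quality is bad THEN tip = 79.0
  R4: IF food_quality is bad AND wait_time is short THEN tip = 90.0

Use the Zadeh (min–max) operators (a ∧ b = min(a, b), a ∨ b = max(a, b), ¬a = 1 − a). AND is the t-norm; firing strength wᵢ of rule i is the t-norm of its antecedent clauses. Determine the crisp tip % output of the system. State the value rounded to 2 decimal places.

75.78

R1 (z=34.9): great=0.43, long=0.08; AND[min(a, b)] → w = 0.08
R2 (z=64.0): great=0.43, short=0.39; AND[min(a, b)] → w = 0.39
R3 (z=79.0): average=0.89, bad=0.72; AND[min(a, b)] → w = 0.72
R4 (z=90.0): bad=0.72, short=0.39; AND[min(a, b)] → w = 0.39
Weighted average = (0.08·34.9 + 0.39·64.0 + 0.72·79.0 + 0.39·90.0) / (0.08 + 0.39 + 0.72 + 0.39)
  = 119.7320 / 1.5800 = 75.78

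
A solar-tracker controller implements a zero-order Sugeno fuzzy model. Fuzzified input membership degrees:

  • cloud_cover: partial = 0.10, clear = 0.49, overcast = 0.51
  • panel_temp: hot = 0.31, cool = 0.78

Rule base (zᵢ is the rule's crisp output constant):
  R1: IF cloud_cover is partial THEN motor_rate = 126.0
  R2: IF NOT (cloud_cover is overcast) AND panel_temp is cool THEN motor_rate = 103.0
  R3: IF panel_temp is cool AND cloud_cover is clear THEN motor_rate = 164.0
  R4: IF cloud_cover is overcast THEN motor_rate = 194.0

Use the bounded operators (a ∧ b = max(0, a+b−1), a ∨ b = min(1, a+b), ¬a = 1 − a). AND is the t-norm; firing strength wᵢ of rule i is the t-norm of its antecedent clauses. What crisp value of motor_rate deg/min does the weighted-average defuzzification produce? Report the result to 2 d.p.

R1 (z=126.0): partial=0.10 → w = 0.10
R2 (z=103.0): ¬overcast=1−0.51=0.49, cool=0.78; AND[max(0, a+b−1)] → w = 0.27
R3 (z=164.0): cool=0.78, clear=0.49; AND[max(0, a+b−1)] → w = 0.27
R4 (z=194.0): overcast=0.51 → w = 0.51
Weighted average = (0.10·126.0 + 0.27·103.0 + 0.27·164.0 + 0.51·194.0) / (0.10 + 0.27 + 0.27 + 0.51)
  = 183.6300 / 1.1500 = 159.68

159.68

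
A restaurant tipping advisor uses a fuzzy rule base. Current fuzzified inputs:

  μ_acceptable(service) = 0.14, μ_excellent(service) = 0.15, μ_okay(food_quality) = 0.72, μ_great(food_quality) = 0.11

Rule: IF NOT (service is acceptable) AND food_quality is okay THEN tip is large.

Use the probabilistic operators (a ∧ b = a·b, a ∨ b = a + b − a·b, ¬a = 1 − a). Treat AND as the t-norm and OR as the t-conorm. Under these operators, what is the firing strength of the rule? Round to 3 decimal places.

0.619

firing strength: ¬acceptable=1−0.14=0.86, okay=0.72; AND[a·b] → w = 0.6192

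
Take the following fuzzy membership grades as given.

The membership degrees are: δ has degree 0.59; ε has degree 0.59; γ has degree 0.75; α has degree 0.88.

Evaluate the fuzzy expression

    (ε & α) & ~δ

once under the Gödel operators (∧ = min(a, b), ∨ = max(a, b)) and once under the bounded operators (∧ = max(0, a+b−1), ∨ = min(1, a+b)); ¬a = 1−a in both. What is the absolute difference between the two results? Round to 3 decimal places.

Under Gödel:
  ε & α = min(a, b) on (0.59, 0.88) = 0.59
  ~δ = 1 − 0.59 = 0.41
  (ε & α) & ~δ = min(a, b) on (0.59, 0.41) = 0.41
  → value = 0.4100
Under bounded:
  ε & α = max(0, a+b−1) on (0.59, 0.88) = 0.47
  ~δ = 1 − 0.59 = 0.41
  (ε & α) & ~δ = max(0, a+b−1) on (0.47, 0.41) = 0.00
  → value = 0.0000
|0.4100 − 0.0000| = 0.410

0.410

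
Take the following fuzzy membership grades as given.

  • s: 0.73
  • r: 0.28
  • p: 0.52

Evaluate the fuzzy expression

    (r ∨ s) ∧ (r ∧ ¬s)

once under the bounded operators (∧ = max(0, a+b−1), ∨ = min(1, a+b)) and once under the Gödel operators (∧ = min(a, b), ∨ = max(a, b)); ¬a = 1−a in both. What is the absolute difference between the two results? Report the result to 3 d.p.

Under bounded:
  r ∨ s = min(1, a+b) on (0.28, 0.73) = 1.00
  ¬s = 1 − 0.73 = 0.27
  r ∧ ¬s = max(0, a+b−1) on (0.28, 0.27) = 0.00
  (r ∨ s) ∧ (r ∧ ¬s) = max(0, a+b−1) on (1.00, 0.00) = 0.00
  → value = 0.0000
Under Gödel:
  r ∨ s = max(a, b) on (0.28, 0.73) = 0.73
  ¬s = 1 − 0.73 = 0.27
  r ∧ ¬s = min(a, b) on (0.28, 0.27) = 0.27
  (r ∨ s) ∧ (r ∧ ¬s) = min(a, b) on (0.73, 0.27) = 0.27
  → value = 0.2700
|0.0000 − 0.2700| = 0.270

0.270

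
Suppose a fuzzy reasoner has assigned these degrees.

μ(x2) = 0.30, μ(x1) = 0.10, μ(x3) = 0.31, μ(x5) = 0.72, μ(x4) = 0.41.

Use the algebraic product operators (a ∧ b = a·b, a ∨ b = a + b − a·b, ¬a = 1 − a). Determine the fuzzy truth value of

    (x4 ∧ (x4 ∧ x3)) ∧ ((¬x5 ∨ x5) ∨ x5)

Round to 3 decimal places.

0.049

x4 ∧ x3 = a·b on (0.4100, 0.3100) = 0.1271
x4 ∧ (x4 ∧ x3) = a·b on (0.4100, 0.1271) = 0.0521
¬x5 = 1 − 0.7200 = 0.2800
¬x5 ∨ x5 = a + b − a·b on (0.2800, 0.7200) = 0.7984
(¬x5 ∨ x5) ∨ x5 = a + b − a·b on (0.7984, 0.7200) = 0.9436
(x4 ∧ (x4 ∧ x3)) ∧ ((¬x5 ∨ x5) ∨ x5) = a·b on (0.0521, 0.9436) = 0.0492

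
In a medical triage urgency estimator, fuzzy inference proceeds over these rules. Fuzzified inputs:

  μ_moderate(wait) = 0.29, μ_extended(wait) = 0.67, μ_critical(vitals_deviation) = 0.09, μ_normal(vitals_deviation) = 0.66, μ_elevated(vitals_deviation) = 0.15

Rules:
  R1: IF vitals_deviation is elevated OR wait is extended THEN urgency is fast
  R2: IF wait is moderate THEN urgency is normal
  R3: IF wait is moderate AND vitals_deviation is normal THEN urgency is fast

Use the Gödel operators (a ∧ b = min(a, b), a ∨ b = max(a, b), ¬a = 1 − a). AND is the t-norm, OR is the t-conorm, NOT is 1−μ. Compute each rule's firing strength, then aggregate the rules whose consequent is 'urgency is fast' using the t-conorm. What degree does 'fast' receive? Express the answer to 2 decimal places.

R1: elevated=0.15, extended=0.67; OR[max(a, b)] → w = 0.67
R2: moderate=0.29 → w = 0.29
R3: moderate=0.29, normal=0.66; AND[min(a, b)] → w = 0.29
Rules with consequent 'fast': {R1, R3} → strengths 0.67, 0.29
Aggregate via t-conorm [max(a, b)]: 0.67

0.67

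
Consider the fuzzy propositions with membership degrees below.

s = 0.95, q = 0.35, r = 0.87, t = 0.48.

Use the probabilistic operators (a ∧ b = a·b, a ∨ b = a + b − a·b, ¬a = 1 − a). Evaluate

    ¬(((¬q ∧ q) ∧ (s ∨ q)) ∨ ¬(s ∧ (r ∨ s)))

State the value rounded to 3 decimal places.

¬q = 1 − 0.3500 = 0.6500
¬q ∧ q = a·b on (0.6500, 0.3500) = 0.2275
s ∨ q = a + b − a·b on (0.9500, 0.3500) = 0.9675
(¬q ∧ q) ∧ (s ∨ q) = a·b on (0.2275, 0.9675) = 0.2201
r ∨ s = a + b − a·b on (0.8700, 0.9500) = 0.9935
s ∧ (r ∨ s) = a·b on (0.9500, 0.9935) = 0.9438
¬(s ∧ (r ∨ s)) = 1 − 0.9438 = 0.0562
((¬q ∧ q) ∧ (s ∨ q)) ∨ ¬(s ∧ (r ∨ s)) = a + b − a·b on (0.2201, 0.0562) = 0.2639
¬(((¬q ∧ q) ∧ (s ∨ q)) ∨ ¬(s ∧ (r ∨ s))) = 1 − 0.2639 = 0.7361

0.736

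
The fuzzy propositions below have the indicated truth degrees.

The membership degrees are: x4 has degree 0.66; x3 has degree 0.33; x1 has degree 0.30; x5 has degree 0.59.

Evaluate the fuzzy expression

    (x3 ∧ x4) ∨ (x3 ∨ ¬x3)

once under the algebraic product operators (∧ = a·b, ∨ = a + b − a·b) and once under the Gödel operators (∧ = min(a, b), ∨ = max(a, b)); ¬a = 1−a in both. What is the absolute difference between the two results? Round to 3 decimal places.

Under algebraic product:
  x3 ∧ x4 = a·b on (0.3300, 0.6600) = 0.2178
  ¬x3 = 1 − 0.3300 = 0.6700
  x3 ∨ ¬x3 = a + b − a·b on (0.3300, 0.6700) = 0.7789
  (x3 ∧ x4) ∨ (x3 ∨ ¬x3) = a + b − a·b on (0.2178, 0.7789) = 0.8271
  → value = 0.8271
Under Gödel:
  x3 ∧ x4 = min(a, b) on (0.33, 0.66) = 0.33
  ¬x3 = 1 − 0.33 = 0.67
  x3 ∨ ¬x3 = max(a, b) on (0.33, 0.67) = 0.67
  (x3 ∧ x4) ∨ (x3 ∨ ¬x3) = max(a, b) on (0.33, 0.67) = 0.67
  → value = 0.6700
|0.8271 − 0.6700| = 0.157

0.157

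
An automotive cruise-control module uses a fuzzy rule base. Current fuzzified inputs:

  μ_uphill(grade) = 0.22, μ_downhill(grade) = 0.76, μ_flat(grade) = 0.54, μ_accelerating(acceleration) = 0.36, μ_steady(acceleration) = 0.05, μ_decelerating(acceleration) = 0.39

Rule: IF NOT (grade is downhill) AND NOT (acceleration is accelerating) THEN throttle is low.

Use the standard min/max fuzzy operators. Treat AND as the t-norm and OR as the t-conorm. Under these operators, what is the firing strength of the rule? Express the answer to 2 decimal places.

0.24

firing strength: ¬downhill=1−0.76=0.24, ¬accelerating=1−0.36=0.64; AND[min(a, b)] → w = 0.24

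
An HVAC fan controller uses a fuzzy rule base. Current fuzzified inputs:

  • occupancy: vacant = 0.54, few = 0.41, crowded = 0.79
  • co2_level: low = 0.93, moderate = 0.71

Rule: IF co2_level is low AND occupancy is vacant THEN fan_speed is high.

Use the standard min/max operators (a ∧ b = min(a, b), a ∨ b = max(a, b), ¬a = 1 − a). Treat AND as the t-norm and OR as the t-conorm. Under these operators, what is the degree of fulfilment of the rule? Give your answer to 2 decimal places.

0.54

firing strength: low=0.93, vacant=0.54; AND[min(a, b)] → w = 0.54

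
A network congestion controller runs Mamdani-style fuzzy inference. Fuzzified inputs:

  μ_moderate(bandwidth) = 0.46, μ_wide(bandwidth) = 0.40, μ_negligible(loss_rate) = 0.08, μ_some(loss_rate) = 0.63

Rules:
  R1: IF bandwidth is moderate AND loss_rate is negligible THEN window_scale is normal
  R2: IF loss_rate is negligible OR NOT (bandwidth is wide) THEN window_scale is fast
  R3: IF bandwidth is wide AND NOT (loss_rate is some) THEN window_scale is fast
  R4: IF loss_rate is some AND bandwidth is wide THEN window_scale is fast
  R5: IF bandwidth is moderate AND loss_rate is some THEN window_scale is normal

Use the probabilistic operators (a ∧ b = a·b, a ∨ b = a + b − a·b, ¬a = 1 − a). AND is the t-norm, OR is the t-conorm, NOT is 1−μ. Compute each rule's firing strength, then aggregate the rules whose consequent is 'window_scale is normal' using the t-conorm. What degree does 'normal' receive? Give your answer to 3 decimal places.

0.316

R1: moderate=0.46, negligible=0.08; AND[a·b] → w = 0.0368
R2: negligible=0.08, ¬wide=1−0.40=0.60; OR[a + b − a·b] → w = 0.6320
R3: wide=0.40, ¬some=1−0.63=0.37; AND[a·b] → w = 0.1480
R4: some=0.63, wide=0.40; AND[a·b] → w = 0.2520
R5: moderate=0.46, some=0.63; AND[a·b] → w = 0.2898
Rules with consequent 'normal': {R1, R5} → strengths 0.0368, 0.2898
Aggregate via t-conorm [a + b − a·b]: 0.3159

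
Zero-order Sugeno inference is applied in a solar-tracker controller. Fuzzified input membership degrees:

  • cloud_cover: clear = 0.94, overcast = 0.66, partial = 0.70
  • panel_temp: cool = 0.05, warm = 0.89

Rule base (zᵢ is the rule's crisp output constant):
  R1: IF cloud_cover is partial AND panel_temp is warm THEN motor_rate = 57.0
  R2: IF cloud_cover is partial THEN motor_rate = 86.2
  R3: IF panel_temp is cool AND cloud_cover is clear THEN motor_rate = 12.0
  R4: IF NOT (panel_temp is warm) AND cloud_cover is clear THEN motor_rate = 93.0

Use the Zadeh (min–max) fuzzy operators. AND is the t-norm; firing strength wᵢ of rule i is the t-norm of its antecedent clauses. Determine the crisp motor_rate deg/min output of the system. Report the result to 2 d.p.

R1 (z=57.0): partial=0.70, warm=0.89; AND[min(a, b)] → w = 0.70
R2 (z=86.2): partial=0.70 → w = 0.70
R3 (z=12.0): cool=0.05, clear=0.94; AND[min(a, b)] → w = 0.05
R4 (z=93.0): ¬warm=1−0.89=0.11, clear=0.94; AND[min(a, b)] → w = 0.11
Weighted average = (0.70·57.0 + 0.70·86.2 + 0.05·12.0 + 0.11·93.0) / (0.70 + 0.70 + 0.05 + 0.11)
  = 111.0700 / 1.5600 = 71.20

71.20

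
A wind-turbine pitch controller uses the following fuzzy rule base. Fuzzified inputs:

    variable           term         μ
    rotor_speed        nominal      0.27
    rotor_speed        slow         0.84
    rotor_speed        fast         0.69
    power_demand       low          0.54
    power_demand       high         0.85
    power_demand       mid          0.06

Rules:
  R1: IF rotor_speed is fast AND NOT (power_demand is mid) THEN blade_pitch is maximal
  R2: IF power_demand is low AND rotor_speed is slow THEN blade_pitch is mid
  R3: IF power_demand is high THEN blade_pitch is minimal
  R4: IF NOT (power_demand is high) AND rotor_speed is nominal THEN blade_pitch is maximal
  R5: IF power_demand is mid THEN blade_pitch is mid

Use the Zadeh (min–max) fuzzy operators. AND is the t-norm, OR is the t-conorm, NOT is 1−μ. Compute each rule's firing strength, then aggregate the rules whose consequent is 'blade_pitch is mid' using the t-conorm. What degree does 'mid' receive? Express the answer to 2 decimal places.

0.54

R1: fast=0.69, ¬mid=1−0.06=0.94; AND[min(a, b)] → w = 0.69
R2: low=0.54, slow=0.84; AND[min(a, b)] → w = 0.54
R3: high=0.85 → w = 0.85
R4: ¬high=1−0.85=0.15, nominal=0.27; AND[min(a, b)] → w = 0.15
R5: mid=0.06 → w = 0.06
Rules with consequent 'mid': {R2, R5} → strengths 0.54, 0.06
Aggregate via t-conorm [max(a, b)]: 0.54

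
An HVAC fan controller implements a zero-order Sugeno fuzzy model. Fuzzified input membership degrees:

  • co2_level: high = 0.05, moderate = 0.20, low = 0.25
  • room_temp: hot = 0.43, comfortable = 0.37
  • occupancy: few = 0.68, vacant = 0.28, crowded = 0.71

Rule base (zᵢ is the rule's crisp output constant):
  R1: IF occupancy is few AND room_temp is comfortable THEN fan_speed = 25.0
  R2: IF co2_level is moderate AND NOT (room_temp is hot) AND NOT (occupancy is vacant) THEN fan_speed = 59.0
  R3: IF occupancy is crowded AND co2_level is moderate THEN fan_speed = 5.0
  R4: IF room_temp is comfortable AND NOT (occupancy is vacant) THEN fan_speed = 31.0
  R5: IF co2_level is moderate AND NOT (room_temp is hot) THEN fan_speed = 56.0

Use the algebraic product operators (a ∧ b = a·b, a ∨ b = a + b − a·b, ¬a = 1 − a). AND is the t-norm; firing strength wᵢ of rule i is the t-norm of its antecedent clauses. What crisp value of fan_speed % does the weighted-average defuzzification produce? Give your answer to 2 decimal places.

30.94

R1 (z=25.0): few=0.68, comfortable=0.37; AND[a·b] → w = 0.2516
R2 (z=59.0): moderate=0.20, ¬hot=1−0.43=0.57, ¬vacant=1−0.28=0.72; AND[a·b] → w = 0.0821
R3 (z=5.0): crowded=0.71, moderate=0.20; AND[a·b] → w = 0.1420
R4 (z=31.0): comfortable=0.37, ¬vacant=1−0.28=0.72; AND[a·b] → w = 0.2664
R5 (z=56.0): moderate=0.20, ¬hot=1−0.43=0.57; AND[a·b] → w = 0.1140
Weighted average = (0.2516·25.0 + 0.0821·59.0 + 0.1420·5.0 + 0.2664·31.0 + 0.1140·56.0) / (0.2516 + 0.0821 + 0.1420 + 0.2664 + 0.1140)
  = 26.4851 / 0.8561 = 30.94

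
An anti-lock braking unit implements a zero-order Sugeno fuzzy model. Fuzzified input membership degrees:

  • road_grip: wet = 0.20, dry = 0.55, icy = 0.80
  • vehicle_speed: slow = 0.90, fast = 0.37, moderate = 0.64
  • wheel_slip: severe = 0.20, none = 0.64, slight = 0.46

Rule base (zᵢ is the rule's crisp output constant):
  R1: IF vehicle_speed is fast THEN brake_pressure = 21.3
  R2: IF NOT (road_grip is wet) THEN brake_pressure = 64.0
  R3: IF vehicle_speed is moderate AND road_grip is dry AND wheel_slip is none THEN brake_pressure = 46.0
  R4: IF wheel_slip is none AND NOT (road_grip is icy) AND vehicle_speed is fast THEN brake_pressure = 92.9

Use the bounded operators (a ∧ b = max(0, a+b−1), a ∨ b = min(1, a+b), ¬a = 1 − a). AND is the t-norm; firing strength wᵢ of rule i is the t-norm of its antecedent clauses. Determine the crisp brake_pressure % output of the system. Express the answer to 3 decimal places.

50.497

R1 (z=21.3): fast=0.37 → w = 0.37
R2 (z=64.0): ¬wet=1−0.20=0.80 → w = 0.80
R3 (z=46.0): moderate=0.64, dry=0.55, none=0.64; AND[max(0, a+b−1)] → w = 0.00
R4 (z=92.9): none=0.64, ¬icy=1−0.80=0.20, fast=0.37; AND[max(0, a+b−1)] → w = 0.00
Weighted average = (0.37·21.3 + 0.80·64.0 + 0.00·46.0 + 0.00·92.9) / (0.37 + 0.80 + 0.00 + 0.00)
  = 59.0810 / 1.1700 = 50.497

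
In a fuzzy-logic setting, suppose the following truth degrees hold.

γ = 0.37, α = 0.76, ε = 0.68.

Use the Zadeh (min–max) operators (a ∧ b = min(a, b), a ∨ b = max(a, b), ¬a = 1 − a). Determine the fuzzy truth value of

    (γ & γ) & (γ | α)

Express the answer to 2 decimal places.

0.37

γ & γ = min(a, b) on (0.37, 0.37) = 0.37
γ | α = max(a, b) on (0.37, 0.76) = 0.76
(γ & γ) & (γ | α) = min(a, b) on (0.37, 0.76) = 0.37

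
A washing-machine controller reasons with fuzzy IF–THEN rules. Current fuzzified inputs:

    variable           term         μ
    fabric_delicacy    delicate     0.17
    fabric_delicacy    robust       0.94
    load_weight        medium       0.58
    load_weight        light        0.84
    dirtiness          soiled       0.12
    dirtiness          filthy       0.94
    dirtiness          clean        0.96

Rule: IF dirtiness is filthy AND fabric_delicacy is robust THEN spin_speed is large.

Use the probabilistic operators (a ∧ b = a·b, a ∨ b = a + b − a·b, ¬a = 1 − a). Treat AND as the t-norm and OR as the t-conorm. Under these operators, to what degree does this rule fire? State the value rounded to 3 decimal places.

0.884

firing strength: filthy=0.94, robust=0.94; AND[a·b] → w = 0.8836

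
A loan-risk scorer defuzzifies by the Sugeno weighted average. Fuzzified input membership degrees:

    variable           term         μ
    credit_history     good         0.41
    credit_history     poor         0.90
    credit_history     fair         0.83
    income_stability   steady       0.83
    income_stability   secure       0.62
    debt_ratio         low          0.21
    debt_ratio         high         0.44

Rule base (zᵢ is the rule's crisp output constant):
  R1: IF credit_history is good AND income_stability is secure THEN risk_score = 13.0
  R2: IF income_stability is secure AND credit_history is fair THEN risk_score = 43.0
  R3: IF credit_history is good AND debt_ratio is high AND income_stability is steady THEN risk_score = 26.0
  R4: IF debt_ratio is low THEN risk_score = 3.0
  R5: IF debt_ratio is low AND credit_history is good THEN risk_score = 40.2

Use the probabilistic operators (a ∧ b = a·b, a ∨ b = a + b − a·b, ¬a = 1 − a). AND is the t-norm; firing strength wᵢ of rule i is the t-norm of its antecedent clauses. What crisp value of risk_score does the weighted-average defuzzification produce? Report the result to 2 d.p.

R1 (z=13.0): good=0.41, secure=0.62; AND[a·b] → w = 0.2542
R2 (z=43.0): secure=0.62, fair=0.83; AND[a·b] → w = 0.5146
R3 (z=26.0): good=0.41, high=0.44, steady=0.83; AND[a·b] → w = 0.1497
R4 (z=3.0): low=0.21 → w = 0.2100
R5 (z=40.2): low=0.21, good=0.41; AND[a·b] → w = 0.0861
Weighted average = (0.2542·13.0 + 0.5146·43.0 + 0.1497·26.0 + 0.2100·3.0 + 0.0861·40.2) / (0.2542 + 0.5146 + 0.1497 + 0.2100 + 0.0861)
  = 33.4167 / 1.2146 = 27.51

27.51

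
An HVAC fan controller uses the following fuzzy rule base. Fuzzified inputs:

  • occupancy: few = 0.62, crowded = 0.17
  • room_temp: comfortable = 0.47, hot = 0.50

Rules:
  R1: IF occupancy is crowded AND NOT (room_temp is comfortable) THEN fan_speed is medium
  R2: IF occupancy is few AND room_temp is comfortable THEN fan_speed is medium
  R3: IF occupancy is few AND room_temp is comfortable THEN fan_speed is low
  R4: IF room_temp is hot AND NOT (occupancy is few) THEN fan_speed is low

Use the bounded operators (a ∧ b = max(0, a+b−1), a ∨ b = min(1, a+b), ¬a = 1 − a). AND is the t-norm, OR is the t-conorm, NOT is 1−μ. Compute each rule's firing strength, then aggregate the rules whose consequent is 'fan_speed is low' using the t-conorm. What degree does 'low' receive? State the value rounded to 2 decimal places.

R1: crowded=0.17, ¬comfortable=1−0.47=0.53; AND[max(0, a+b−1)] → w = 0.00
R2: few=0.62, comfortable=0.47; AND[max(0, a+b−1)] → w = 0.09
R3: few=0.62, comfortable=0.47; AND[max(0, a+b−1)] → w = 0.09
R4: hot=0.50, ¬few=1−0.62=0.38; AND[max(0, a+b−1)] → w = 0.00
Rules with consequent 'low': {R3, R4} → strengths 0.09, 0.00
Aggregate via t-conorm [min(1, a+b)]: 0.09

0.09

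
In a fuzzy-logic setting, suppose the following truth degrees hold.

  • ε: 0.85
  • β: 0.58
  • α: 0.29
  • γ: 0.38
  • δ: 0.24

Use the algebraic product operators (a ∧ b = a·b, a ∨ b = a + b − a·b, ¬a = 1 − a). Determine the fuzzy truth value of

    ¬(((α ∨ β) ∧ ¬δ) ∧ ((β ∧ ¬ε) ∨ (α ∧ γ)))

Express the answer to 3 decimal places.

0.900

α ∨ β = a + b − a·b on (0.2900, 0.5800) = 0.7018
¬δ = 1 − 0.2400 = 0.7600
(α ∨ β) ∧ ¬δ = a·b on (0.7018, 0.7600) = 0.5334
¬ε = 1 − 0.8500 = 0.1500
β ∧ ¬ε = a·b on (0.5800, 0.1500) = 0.0870
α ∧ γ = a·b on (0.2900, 0.3800) = 0.1102
(β ∧ ¬ε) ∨ (α ∧ γ) = a + b − a·b on (0.0870, 0.1102) = 0.1876
((α ∨ β) ∧ ¬δ) ∧ ((β ∧ ¬ε) ∨ (α ∧ γ)) = a·b on (0.5334, 0.1876) = 0.1001
¬(((α ∨ β) ∧ ¬δ) ∧ ((β ∧ ¬ε) ∨ (α ∧ γ))) = 1 − 0.1001 = 0.8999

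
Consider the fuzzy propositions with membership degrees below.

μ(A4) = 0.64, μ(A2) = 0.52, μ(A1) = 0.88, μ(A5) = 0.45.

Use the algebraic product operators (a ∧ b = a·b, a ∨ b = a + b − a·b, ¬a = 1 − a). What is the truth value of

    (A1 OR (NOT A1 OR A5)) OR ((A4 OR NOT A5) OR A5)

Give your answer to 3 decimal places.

NOT A1 = 1 − 0.8800 = 0.1200
NOT A1 OR A5 = a + b − a·b on (0.1200, 0.4500) = 0.5160
A1 OR (NOT A1 OR A5) = a + b − a·b on (0.8800, 0.5160) = 0.9419
NOT A5 = 1 − 0.4500 = 0.5500
A4 OR NOT A5 = a + b − a·b on (0.6400, 0.5500) = 0.8380
(A4 OR NOT A5) OR A5 = a + b − a·b on (0.8380, 0.4500) = 0.9109
(A1 OR (NOT A1 OR A5)) OR ((A4 OR NOT A5) OR A5) = a + b − a·b on (0.9419, 0.9109) = 0.9948

0.995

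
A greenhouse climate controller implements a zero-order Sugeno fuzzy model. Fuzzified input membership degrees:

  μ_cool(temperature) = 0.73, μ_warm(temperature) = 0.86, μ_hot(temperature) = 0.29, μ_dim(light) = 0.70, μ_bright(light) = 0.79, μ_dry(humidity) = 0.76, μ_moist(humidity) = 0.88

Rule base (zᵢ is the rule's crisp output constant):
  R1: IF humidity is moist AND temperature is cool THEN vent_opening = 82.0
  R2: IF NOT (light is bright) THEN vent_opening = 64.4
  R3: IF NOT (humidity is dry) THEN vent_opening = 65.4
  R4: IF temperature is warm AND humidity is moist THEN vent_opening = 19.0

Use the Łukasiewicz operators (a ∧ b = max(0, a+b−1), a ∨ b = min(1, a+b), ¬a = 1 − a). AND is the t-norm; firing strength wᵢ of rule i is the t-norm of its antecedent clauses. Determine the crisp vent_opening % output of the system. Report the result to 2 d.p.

R1 (z=82.0): moist=0.88, cool=0.73; AND[max(0, a+b−1)] → w = 0.61
R2 (z=64.4): ¬bright=1−0.79=0.21 → w = 0.21
R3 (z=65.4): ¬dry=1−0.76=0.24 → w = 0.24
R4 (z=19.0): warm=0.86, moist=0.88; AND[max(0, a+b−1)] → w = 0.74
Weighted average = (0.61·82.0 + 0.21·64.4 + 0.24·65.4 + 0.74·19.0) / (0.61 + 0.21 + 0.24 + 0.74)
  = 93.3000 / 1.8000 = 51.83

51.83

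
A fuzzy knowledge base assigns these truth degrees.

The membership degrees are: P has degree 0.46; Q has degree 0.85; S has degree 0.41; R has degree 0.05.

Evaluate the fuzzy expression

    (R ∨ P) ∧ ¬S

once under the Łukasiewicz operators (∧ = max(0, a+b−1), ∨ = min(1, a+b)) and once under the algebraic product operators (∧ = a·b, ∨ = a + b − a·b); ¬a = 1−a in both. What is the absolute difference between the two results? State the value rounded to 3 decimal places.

Under Łukasiewicz:
  R ∨ P = min(1, a+b) on (0.05, 0.46) = 0.51
  ¬S = 1 − 0.41 = 0.59
  (R ∨ P) ∧ ¬S = max(0, a+b−1) on (0.51, 0.59) = 0.10
  → value = 0.1000
Under algebraic product:
  R ∨ P = a + b − a·b on (0.0500, 0.4600) = 0.4870
  ¬S = 1 − 0.4100 = 0.5900
  (R ∨ P) ∧ ¬S = a·b on (0.4870, 0.5900) = 0.2873
  → value = 0.2873
|0.1000 − 0.2873| = 0.187

0.187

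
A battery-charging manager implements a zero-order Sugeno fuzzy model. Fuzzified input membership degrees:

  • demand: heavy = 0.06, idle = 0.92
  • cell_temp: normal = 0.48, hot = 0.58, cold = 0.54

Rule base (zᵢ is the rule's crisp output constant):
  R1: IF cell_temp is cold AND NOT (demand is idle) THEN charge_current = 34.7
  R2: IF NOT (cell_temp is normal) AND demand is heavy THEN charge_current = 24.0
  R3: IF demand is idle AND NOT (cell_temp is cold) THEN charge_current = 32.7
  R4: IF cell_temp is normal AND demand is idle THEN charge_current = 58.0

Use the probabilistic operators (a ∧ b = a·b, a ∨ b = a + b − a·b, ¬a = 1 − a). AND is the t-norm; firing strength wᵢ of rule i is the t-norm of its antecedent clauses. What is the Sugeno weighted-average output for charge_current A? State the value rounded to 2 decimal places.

R1 (z=34.7): cold=0.54, ¬idle=1−0.92=0.08; AND[a·b] → w = 0.0432
R2 (z=24.0): ¬normal=1−0.48=0.52, heavy=0.06; AND[a·b] → w = 0.0312
R3 (z=32.7): idle=0.92, ¬cold=1−0.54=0.46; AND[a·b] → w = 0.4232
R4 (z=58.0): normal=0.48, idle=0.92; AND[a·b] → w = 0.4416
Weighted average = (0.0432·34.7 + 0.0312·24.0 + 0.4232·32.7 + 0.4416·58.0) / (0.0432 + 0.0312 + 0.4232 + 0.4416)
  = 41.6993 / 0.9392 = 44.40

44.40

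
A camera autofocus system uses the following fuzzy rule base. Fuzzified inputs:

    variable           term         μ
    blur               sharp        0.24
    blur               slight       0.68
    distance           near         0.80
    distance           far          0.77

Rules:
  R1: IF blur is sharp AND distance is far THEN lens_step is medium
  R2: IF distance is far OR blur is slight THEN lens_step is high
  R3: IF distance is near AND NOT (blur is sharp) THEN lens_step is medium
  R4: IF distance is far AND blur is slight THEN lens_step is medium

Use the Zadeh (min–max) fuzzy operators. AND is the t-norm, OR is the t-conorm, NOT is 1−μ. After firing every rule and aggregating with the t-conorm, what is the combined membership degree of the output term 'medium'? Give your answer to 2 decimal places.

0.76

R1: sharp=0.24, far=0.77; AND[min(a, b)] → w = 0.24
R2: far=0.77, slight=0.68; OR[max(a, b)] → w = 0.77
R3: near=0.80, ¬sharp=1−0.24=0.76; AND[min(a, b)] → w = 0.76
R4: far=0.77, slight=0.68; AND[min(a, b)] → w = 0.68
Rules with consequent 'medium': {R1, R3, R4} → strengths 0.24, 0.76, 0.68
Aggregate via t-conorm [max(a, b)]: 0.76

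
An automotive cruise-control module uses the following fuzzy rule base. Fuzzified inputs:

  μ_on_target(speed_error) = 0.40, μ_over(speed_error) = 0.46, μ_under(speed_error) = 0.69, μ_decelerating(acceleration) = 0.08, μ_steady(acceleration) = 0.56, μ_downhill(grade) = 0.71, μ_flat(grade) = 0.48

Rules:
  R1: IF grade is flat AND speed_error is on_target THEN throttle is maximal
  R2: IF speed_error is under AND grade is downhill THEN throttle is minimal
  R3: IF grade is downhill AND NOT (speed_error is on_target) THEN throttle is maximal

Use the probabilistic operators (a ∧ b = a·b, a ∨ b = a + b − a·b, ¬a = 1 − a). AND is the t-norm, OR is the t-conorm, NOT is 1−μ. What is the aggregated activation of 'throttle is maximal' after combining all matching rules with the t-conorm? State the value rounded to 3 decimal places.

0.536

R1: flat=0.48, on_target=0.40; AND[a·b] → w = 0.1920
R2: under=0.69, downhill=0.71; AND[a·b] → w = 0.4899
R3: downhill=0.71, ¬on_target=1−0.40=0.60; AND[a·b] → w = 0.4260
Rules with consequent 'maximal': {R1, R3} → strengths 0.1920, 0.4260
Aggregate via t-conorm [a + b − a·b]: 0.5362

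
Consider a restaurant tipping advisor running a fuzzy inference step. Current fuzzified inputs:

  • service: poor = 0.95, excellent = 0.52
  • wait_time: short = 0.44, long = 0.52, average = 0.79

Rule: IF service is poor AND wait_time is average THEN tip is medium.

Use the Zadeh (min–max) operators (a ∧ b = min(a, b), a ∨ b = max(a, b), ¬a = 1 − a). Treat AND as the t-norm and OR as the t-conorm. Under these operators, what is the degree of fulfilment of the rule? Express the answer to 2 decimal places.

0.79

firing strength: poor=0.95, average=0.79; AND[min(a, b)] → w = 0.79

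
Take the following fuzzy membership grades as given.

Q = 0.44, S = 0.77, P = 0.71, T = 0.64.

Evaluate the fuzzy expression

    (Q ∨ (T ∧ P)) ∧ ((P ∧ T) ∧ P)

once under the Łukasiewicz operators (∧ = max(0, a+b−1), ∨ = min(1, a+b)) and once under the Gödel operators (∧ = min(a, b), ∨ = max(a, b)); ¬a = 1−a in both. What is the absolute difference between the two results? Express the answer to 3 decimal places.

0.640

Under Łukasiewicz:
  T ∧ P = max(0, a+b−1) on (0.64, 0.71) = 0.35
  Q ∨ (T ∧ P) = min(1, a+b) on (0.44, 0.35) = 0.79
  P ∧ T = max(0, a+b−1) on (0.71, 0.64) = 0.35
  (P ∧ T) ∧ P = max(0, a+b−1) on (0.35, 0.71) = 0.06
  (Q ∨ (T ∧ P)) ∧ ((P ∧ T) ∧ P) = max(0, a+b−1) on (0.79, 0.06) = 0.00
  → value = 0.0000
Under Gödel:
  T ∧ P = min(a, b) on (0.64, 0.71) = 0.64
  Q ∨ (T ∧ P) = max(a, b) on (0.44, 0.64) = 0.64
  P ∧ T = min(a, b) on (0.71, 0.64) = 0.64
  (P ∧ T) ∧ P = min(a, b) on (0.64, 0.71) = 0.64
  (Q ∨ (T ∧ P)) ∧ ((P ∧ T) ∧ P) = min(a, b) on (0.64, 0.64) = 0.64
  → value = 0.6400
|0.0000 − 0.6400| = 0.640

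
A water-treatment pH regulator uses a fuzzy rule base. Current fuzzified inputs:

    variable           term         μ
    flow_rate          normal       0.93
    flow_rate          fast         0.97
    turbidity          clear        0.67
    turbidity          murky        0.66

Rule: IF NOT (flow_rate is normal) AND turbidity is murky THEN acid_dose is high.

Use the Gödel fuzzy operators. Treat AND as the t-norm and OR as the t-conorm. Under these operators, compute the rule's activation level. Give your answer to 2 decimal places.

0.07

firing strength: ¬normal=1−0.93=0.07, murky=0.66; AND[min(a, b)] → w = 0.07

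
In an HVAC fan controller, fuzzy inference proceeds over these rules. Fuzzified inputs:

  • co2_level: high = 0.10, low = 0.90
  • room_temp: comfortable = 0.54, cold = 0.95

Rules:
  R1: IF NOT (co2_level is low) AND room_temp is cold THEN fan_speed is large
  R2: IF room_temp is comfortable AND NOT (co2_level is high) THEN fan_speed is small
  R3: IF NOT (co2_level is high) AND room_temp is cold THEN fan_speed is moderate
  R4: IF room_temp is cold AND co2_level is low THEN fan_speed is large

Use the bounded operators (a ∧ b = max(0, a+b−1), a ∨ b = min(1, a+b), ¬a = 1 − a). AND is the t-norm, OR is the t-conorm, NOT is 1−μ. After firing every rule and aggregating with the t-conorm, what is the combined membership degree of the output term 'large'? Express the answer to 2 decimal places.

0.90

R1: ¬low=1−0.90=0.10, cold=0.95; AND[max(0, a+b−1)] → w = 0.05
R2: comfortable=0.54, ¬high=1−0.10=0.90; AND[max(0, a+b−1)] → w = 0.44
R3: ¬high=1−0.10=0.90, cold=0.95; AND[max(0, a+b−1)] → w = 0.85
R4: cold=0.95, low=0.90; AND[max(0, a+b−1)] → w = 0.85
Rules with consequent 'large': {R1, R4} → strengths 0.05, 0.85
Aggregate via t-conorm [min(1, a+b)]: 0.90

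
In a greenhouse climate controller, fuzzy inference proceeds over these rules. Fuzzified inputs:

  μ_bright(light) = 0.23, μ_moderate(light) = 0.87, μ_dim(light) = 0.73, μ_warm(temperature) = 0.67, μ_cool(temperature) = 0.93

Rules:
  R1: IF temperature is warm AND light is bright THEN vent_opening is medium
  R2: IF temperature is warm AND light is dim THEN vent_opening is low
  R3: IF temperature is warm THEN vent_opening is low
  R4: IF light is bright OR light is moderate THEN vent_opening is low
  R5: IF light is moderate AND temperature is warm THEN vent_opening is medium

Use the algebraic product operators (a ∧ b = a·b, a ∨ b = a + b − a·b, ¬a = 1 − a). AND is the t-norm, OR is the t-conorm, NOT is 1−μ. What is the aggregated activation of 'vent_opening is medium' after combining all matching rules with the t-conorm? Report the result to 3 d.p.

0.647

R1: warm=0.67, bright=0.23; AND[a·b] → w = 0.1541
R2: warm=0.67, dim=0.73; AND[a·b] → w = 0.4891
R3: warm=0.67 → w = 0.6700
R4: bright=0.23, moderate=0.87; OR[a + b − a·b] → w = 0.8999
R5: moderate=0.87, warm=0.67; AND[a·b] → w = 0.5829
Rules with consequent 'medium': {R1, R5} → strengths 0.1541, 0.5829
Aggregate via t-conorm [a + b − a·b]: 0.6472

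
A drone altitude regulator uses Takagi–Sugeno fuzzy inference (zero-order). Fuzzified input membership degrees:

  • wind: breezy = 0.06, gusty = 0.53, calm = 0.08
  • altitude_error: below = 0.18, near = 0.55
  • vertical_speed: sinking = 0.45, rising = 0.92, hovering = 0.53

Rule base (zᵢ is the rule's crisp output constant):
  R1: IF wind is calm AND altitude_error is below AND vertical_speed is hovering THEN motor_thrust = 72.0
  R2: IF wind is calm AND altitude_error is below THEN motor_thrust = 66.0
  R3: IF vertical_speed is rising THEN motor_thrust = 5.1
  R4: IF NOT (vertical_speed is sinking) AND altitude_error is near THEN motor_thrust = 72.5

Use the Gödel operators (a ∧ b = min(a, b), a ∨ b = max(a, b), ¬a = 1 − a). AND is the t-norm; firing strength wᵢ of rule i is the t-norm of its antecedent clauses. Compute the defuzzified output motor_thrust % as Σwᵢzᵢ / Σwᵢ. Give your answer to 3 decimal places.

R1 (z=72.0): calm=0.08, below=0.18, hovering=0.53; AND[min(a, b)] → w = 0.08
R2 (z=66.0): calm=0.08, below=0.18; AND[min(a, b)] → w = 0.08
R3 (z=5.1): rising=0.92 → w = 0.92
R4 (z=72.5): ¬sinking=1−0.45=0.55, near=0.55; AND[min(a, b)] → w = 0.55
Weighted average = (0.08·72.0 + 0.08·66.0 + 0.92·5.1 + 0.55·72.5) / (0.08 + 0.08 + 0.92 + 0.55)
  = 55.6070 / 1.6300 = 34.115

34.115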